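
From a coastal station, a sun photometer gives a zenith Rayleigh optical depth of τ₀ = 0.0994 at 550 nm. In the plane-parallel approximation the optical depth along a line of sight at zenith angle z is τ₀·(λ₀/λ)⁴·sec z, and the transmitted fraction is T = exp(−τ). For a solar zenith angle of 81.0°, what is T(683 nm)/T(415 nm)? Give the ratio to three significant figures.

5.44

Airmass: sec 81.0° = 6.3925.
τ(683 nm) = 0.0994 × (550/683)⁴ × 6.3925 = 0.0994 × 0.4205 × 6.3925 = 0.2672.
τ(415 nm) = 0.0994 × (550/415)⁴ × 6.3925 = 0.0994 × 3.0850 × 6.3925 = 1.9603.
T(683)/T(415) = exp(τ_B − τ_A) = exp(1.6931) = 5.4361.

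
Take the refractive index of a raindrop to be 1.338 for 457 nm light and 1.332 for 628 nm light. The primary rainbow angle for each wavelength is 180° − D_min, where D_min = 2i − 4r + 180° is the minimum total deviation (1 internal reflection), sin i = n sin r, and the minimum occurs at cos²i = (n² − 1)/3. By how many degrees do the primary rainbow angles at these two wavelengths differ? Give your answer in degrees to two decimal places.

At 457 nm (n = 1.338): cos²i = 0.26341 → i = 59.120°, r = 39.899°, D_min = 138.643°, rainbow angle = 41.357°.
At 628 nm (n = 1.332): cos²i = 0.25807 → i = 59.469°, r = 40.290°, D_min = 137.776°, rainbow angle = 42.224°.
Angular width = |41.357° − 42.224°| = 0.867°.

0.87°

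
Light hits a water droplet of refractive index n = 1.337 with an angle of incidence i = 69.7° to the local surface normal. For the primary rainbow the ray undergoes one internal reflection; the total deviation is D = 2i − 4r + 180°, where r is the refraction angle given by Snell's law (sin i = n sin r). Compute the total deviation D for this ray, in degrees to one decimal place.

sin r = sin 69.7° / 1.337 = 0.9379/1.337 = 0.7015; r = 44.55°.
D = 2·69.7° − 4·44.55° + 180° = 139.40° − 178.19° + 180° = 141.21°.

141.2°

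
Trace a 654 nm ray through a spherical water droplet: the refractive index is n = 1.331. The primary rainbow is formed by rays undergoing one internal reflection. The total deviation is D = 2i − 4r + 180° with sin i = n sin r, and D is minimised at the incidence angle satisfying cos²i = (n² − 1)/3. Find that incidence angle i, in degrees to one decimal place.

cos²i = (1.331² − 1)/3 = (1.77156 − 1)/3 = 0.25719.
cos i = 0.50714, so i = 59.527°.

59.5°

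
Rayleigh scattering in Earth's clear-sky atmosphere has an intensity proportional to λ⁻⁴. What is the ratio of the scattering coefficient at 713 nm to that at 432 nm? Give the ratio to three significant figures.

Rayleigh scattering ∝ λ⁻⁴, so the ratio of coefficients is the inverse fourth power of the wavelength ratio.
σ(713)/σ(432) = (432/713)⁴ = (0.6059)⁴ = 0.1348.

0.135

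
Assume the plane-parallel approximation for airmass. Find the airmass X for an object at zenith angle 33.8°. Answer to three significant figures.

X = sec z = 1/cos 33.8° = 1/0.8310 = 1.2034.

1.20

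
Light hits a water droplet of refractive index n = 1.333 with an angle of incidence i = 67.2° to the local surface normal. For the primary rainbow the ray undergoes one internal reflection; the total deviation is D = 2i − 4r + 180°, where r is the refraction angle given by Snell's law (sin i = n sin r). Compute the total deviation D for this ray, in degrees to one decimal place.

sin r = sin 67.2° / 1.333 = 0.9219/1.333 = 0.6916; r = 43.75°.
D = 2·67.2° − 4·43.75° + 180° = 134.40° − 175.02° + 180° = 139.38°.

139.4°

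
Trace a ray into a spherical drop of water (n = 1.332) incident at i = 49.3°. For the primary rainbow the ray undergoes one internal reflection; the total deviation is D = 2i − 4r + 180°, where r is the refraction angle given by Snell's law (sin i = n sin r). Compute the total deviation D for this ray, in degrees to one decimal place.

139.8°

sin r = sin 49.3° / 1.332 = 0.7581/1.332 = 0.5692; r = 34.69°.
D = 2·49.3° − 4·34.69° + 180° = 98.60° − 138.77° + 180° = 139.83°.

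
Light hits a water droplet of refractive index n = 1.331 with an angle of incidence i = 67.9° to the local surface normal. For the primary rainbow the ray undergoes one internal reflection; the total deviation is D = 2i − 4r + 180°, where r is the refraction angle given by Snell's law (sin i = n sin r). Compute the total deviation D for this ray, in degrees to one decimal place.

sin r = sin 67.9° / 1.331 = 0.9265/1.331 = 0.6961; r = 44.12°.
D = 2·67.9° − 4·44.12° + 180° = 135.80° − 176.46° + 180° = 139.34°.

139.3°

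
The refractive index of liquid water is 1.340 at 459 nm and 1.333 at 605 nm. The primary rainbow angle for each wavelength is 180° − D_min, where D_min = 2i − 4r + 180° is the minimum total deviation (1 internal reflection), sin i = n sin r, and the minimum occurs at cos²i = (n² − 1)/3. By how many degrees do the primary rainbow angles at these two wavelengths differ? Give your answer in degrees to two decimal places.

At 459 nm (n = 1.340): cos²i = 0.26520 → i = 59.004°, r = 39.770°, D_min = 138.929°, rainbow angle = 41.071°.
At 605 nm (n = 1.333): cos²i = 0.25896 → i = 59.410°, r = 40.225°, D_min = 137.922°, rainbow angle = 42.078°.
Angular width = |41.071° − 42.078°| = 1.007°.

1.01°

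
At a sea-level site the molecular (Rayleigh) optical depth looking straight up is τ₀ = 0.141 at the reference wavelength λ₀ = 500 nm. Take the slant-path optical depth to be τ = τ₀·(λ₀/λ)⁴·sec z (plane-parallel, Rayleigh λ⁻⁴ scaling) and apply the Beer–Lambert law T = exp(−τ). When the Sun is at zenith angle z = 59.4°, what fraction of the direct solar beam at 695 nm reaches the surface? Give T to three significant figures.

0.928

sec 59.4° = 1.9645.
τ = 0.141 × (500/695)⁴ × 1.9645 = 0.141 × 0.2679 × 1.9645 = 0.0742.
T = exp(−0.0742) = 0.9285.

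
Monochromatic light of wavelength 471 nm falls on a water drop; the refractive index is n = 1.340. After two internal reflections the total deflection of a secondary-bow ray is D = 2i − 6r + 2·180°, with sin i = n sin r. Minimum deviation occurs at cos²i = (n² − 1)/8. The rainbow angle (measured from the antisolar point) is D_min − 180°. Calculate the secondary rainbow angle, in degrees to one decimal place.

52.7°

cos²i = (1.79560 − 1)/8 = 0.09945; i = arccos(0.31536) = 71.618°.
sin r = sin 71.618°/1.340 = 0.70819; r = 45.088°.
D_min = 2·71.618° − 6·45.088° + 360° = 232.709°.
Rainbow angle = D_min − 180° = 52.709°.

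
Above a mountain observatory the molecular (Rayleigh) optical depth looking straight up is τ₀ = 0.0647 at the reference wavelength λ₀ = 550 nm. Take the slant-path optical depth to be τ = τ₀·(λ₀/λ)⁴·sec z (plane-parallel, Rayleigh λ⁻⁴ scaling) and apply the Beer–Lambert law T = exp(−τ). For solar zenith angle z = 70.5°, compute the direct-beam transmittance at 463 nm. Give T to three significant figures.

0.680

sec 70.5° = 2.9957.
τ = 0.0647 × (550/463)⁴ × 2.9957 = 0.0647 × 1.9913 × 2.9957 = 0.3860.
T = exp(−0.3860) = 0.6798.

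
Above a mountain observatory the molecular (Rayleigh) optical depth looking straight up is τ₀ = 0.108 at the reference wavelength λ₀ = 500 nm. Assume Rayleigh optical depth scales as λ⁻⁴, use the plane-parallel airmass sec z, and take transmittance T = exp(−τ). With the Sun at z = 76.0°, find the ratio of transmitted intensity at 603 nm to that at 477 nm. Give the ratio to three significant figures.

1.39

Airmass: sec 76.0° = 4.1336.
τ(603 nm) = 0.108 × (500/603)⁴ × 4.1336 = 0.108 × 0.4727 × 4.1336 = 0.2110.
τ(477 nm) = 0.108 × (500/477)⁴ × 4.1336 = 0.108 × 1.2073 × 4.1336 = 0.5390.
T(603)/T(477) = exp(τ_B − τ_A) = exp(0.3279) = 1.3881.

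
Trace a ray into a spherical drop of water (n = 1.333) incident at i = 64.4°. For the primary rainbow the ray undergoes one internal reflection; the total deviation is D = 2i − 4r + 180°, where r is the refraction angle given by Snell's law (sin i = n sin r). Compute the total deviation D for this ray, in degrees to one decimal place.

138.5°

sin r = sin 64.4° / 1.333 = 0.9018/1.333 = 0.6765; r = 42.57°.
D = 2·64.4° − 4·42.57° + 180° = 128.80° − 170.30° + 180° = 138.50°.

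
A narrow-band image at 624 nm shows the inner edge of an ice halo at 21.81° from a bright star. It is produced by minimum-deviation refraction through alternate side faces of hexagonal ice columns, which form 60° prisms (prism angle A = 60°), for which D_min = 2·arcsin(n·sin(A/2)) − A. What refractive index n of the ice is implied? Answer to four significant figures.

1.310

Rearranging: n = sin((D_min + A)/2) / sin(A/2).
(D_min + A)/2 = (21.81° + 60°)/2 = 40.905°.
n = sin 40.905° / sin 30° = 0.6548 / 0.5000 = 1.3096.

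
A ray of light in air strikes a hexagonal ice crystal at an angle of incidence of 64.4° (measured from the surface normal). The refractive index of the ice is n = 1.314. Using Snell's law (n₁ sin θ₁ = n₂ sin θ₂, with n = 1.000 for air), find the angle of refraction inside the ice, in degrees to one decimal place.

43.3°

Snell: sin θ_r = sin θ_i / n = sin 64.4° / 1.314 = 0.9018 / 1.314 = 0.6863.
θ_r = arcsin(0.6863) = 43.34°.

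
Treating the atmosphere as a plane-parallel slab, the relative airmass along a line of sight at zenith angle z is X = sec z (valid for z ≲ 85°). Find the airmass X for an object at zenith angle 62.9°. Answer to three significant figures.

X = sec z = 1/cos 62.9° = 1/0.4555 = 2.1952.

2.20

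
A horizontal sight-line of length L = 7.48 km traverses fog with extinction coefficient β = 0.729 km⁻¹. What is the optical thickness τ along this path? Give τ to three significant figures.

τ = β·L = 0.729 × 7.48 = 5.4529.

5.45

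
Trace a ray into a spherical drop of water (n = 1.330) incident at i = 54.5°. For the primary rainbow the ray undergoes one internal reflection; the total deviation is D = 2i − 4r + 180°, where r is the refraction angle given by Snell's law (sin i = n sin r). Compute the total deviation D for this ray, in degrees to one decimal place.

138.0°

sin r = sin 54.5° / 1.330 = 0.8141/1.330 = 0.6121; r = 37.74°.
D = 2·54.5° − 4·37.74° + 180° = 109.00° − 150.97° + 180° = 138.03°.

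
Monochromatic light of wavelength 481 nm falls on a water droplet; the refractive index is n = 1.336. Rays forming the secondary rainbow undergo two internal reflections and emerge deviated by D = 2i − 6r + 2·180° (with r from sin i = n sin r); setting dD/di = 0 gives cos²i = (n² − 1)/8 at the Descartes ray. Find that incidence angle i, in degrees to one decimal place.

71.7°

cos²i = (1.336² − 1)/8 = (1.78490 − 1)/8 = 0.09811.
cos i = 0.31323, so i = 71.746°.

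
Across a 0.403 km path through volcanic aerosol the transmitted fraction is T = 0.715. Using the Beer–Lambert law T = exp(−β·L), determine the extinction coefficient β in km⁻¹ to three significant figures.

Beer–Lambert: T = exp(−βL) ⇒ β = −ln(T)/L = −ln(0.715)/0.403 = 0.3355/0.403 = 0.8324 km⁻¹.

0.832 km⁻¹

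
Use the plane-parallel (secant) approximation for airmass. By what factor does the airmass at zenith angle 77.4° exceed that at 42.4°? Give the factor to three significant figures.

X(77.4°)/X(42.4°) = sec 77.4° / sec 42.4° = cos 42.4° / cos 77.4° = 0.7385/0.2181 = 3.3852.

3.39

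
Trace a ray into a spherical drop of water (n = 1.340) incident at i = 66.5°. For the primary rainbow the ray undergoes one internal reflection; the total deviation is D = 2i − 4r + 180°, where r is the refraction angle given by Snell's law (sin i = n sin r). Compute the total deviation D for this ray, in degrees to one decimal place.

sin r = sin 66.5° / 1.340 = 0.9171/1.340 = 0.6844; r = 43.19°.
D = 2·66.5° − 4·43.19° + 180° = 133.00° − 172.75° + 180° = 140.25°.

140.3°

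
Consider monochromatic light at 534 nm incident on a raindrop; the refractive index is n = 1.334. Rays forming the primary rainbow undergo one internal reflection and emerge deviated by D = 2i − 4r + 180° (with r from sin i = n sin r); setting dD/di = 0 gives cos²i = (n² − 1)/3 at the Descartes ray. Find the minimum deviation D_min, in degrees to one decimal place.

cos²i = (1.77956 − 1)/3 = 0.25985; i = arccos(0.50976) = 59.352°.
sin r = sin 59.352°/1.334 = 0.64492; r = 40.159°.
D_min = 2·59.352° − 4·40.159° + 180° = 138.067°.

138.1°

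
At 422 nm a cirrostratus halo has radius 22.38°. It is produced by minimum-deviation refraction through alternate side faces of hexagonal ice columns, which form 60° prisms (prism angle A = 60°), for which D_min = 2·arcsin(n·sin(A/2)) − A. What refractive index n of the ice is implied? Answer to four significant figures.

1.317

Rearranging: n = sin((D_min + A)/2) / sin(A/2).
(D_min + A)/2 = (22.38° + 60°)/2 = 41.190°.
n = sin 41.190° / sin 30° = 0.6586 / 0.5000 = 1.3171.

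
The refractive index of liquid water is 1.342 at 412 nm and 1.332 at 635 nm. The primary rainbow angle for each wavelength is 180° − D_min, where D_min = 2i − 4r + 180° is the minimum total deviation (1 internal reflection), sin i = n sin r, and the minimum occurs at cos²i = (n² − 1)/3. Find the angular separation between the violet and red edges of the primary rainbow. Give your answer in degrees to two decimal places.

1.44°

At 412 nm (n = 1.342): cos²i = 0.26699 → i = 58.888°, r = 39.641°, D_min = 139.213°, rainbow angle = 40.787°.
At 635 nm (n = 1.332): cos²i = 0.25807 → i = 59.469°, r = 40.290°, D_min = 137.776°, rainbow angle = 42.224°.
Angular width = |40.787° − 42.224°| = 1.437°.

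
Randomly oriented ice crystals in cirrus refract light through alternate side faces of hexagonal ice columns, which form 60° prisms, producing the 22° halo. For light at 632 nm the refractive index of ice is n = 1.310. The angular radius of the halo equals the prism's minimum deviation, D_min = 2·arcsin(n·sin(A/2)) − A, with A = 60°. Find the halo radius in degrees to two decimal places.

n·sin(A/2) = 1.310 × sin 30° = 1.310 × 0.5000 = 0.6550.
D_min = 2·arcsin(0.6550) − 60° = 2 × 40.920° − 60° = 21.839°.

21.84°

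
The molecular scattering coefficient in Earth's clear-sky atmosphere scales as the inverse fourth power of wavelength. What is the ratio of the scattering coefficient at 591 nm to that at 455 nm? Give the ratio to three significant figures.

0.351

Rayleigh scattering ∝ λ⁻⁴, so the ratio of coefficients is the inverse fourth power of the wavelength ratio.
σ(591)/σ(455) = (455/591)⁴ = (0.7699)⁴ = 0.3513.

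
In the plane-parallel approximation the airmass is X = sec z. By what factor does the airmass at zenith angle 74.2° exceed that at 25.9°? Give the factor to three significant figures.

X(74.2°)/X(25.9°) = sec 74.2° / sec 25.9° = cos 25.9° / cos 74.2° = 0.8996/0.2723 = 3.3038.

3.30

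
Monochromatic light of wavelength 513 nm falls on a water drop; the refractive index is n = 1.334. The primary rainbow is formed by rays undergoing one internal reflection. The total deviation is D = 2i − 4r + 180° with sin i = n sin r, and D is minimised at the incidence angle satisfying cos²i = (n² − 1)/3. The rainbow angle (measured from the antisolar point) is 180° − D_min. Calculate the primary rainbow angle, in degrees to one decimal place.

41.9°

cos²i = (1.77956 − 1)/3 = 0.25985; i = arccos(0.50976) = 59.352°.
sin r = sin 59.352°/1.334 = 0.64492; r = 40.159°.
D_min = 2·59.352° − 4·40.159° + 180° = 138.067°.
Rainbow angle = 180° − D_min = 41.933°.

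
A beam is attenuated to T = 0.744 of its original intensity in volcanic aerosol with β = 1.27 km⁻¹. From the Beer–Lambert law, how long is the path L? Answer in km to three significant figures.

Beer–Lambert: T = exp(−βL) ⇒ L = −ln(T)/β = −ln(0.744)/1.27 = 0.2957/1.27 = 0.2328 km.

0.233 km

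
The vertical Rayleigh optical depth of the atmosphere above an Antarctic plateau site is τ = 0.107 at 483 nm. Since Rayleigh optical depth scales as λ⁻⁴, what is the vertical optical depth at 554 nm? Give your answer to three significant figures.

τ(554 nm) = τ(483 nm) × (483/554)⁴ = 0.107 × (0.8718)⁴ = 0.107 × 0.5778 = 0.0618.

0.0618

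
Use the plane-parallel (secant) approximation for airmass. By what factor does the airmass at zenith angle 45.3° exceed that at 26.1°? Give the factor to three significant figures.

1.28

X(45.3°)/X(26.1°) = sec 45.3° / sec 26.1° = cos 26.1° / cos 45.3° = 0.8980/0.7034 = 1.2767.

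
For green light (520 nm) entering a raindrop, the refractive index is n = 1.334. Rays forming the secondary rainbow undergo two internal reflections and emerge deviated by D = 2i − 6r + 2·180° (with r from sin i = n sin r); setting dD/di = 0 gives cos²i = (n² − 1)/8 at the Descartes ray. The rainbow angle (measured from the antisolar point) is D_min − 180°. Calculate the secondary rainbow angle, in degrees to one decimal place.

cos²i = (1.77956 − 1)/8 = 0.09744; i = arccos(0.31216) = 71.810°.
sin r = sin 71.810°/1.334 = 0.71217; r = 45.411°.
D_min = 2·71.810° − 6·45.411° + 360° = 231.153°.
Rainbow angle = D_min − 180° = 51.153°.

51.2°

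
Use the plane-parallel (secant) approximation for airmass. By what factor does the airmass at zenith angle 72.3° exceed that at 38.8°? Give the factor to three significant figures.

2.56

X(72.3°)/X(38.8°) = sec 72.3° / sec 38.8° = cos 38.8° / cos 72.3° = 0.7793/0.3040 = 2.5633.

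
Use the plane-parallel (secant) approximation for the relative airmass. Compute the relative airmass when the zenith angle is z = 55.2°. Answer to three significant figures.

1.75

X = sec z = 1/cos 55.2° = 1/0.5707 = 1.7522.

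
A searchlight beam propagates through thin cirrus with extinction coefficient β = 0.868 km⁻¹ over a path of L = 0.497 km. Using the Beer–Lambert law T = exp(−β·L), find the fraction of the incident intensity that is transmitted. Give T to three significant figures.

0.650

τ = β·L = 0.868 × 0.497 = 0.4314.
T = exp(−0.4314) = 0.6496.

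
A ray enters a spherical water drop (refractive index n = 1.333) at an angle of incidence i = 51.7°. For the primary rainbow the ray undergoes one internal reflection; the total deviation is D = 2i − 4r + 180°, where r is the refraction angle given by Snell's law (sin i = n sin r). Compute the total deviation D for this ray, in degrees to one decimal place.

139.1°

sin r = sin 51.7° / 1.333 = 0.7848/1.333 = 0.5887; r = 36.07°.
D = 2·51.7° − 4·36.07° + 180° = 103.40° − 144.27° + 180° = 139.13°.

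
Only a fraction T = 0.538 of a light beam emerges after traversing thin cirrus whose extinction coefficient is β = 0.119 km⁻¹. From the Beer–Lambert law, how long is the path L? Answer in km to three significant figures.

Beer–Lambert: T = exp(−βL) ⇒ L = −ln(T)/β = −ln(0.538)/0.119 = 0.6199/0.119 = 5.209 km.

5.21 km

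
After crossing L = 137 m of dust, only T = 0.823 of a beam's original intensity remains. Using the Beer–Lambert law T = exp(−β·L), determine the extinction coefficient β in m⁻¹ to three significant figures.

0.00142 m⁻¹

Beer–Lambert: T = exp(−βL) ⇒ β = −ln(T)/L = −ln(0.823)/137 = 0.1948/137 = 0.001422 m⁻¹.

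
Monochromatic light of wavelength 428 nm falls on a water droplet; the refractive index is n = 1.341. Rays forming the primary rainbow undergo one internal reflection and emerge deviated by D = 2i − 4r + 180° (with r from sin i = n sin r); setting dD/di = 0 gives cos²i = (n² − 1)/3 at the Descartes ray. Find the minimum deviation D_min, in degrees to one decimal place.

cos²i = (1.79828 − 1)/3 = 0.26609; i = arccos(0.51584) = 58.946°.
sin r = sin 58.946°/1.341 = 0.63884; r = 39.705°.
D_min = 2·58.946° − 4·39.705° + 180° = 139.071°.

139.1°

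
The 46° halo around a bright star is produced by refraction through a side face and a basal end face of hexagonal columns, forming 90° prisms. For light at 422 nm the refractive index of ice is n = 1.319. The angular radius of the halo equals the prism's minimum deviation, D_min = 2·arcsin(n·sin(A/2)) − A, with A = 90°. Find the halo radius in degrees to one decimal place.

n·sin(A/2) = 1.319 × sin 45° = 1.319 × 0.7071 = 0.9327.
D_min = 2·arcsin(0.9327) − 90° = 2 × 68.856° − 90° = 47.711°.

47.7°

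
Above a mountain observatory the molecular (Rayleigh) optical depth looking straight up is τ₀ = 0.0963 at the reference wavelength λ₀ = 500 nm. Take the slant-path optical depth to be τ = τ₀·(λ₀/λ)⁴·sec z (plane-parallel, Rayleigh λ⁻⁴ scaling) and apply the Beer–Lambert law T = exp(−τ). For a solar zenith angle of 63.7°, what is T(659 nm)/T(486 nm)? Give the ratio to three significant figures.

1.19

Airmass: sec 63.7° = 2.2570.
τ(659 nm) = 0.0963 × (500/659)⁴ × 2.2570 = 0.0963 × 0.3314 × 2.2570 = 0.0720.
τ(486 nm) = 0.0963 × (500/486)⁴ × 2.2570 = 0.0963 × 1.1203 × 2.2570 = 0.2435.
T(659)/T(486) = exp(τ_B − τ_A) = exp(0.1715) = 1.1870.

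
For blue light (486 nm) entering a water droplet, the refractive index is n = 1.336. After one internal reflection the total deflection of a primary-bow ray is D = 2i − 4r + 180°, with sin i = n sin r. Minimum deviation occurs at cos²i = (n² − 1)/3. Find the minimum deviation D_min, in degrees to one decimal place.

cos²i = (1.78490 − 1)/3 = 0.26163; i = arccos(0.51150) = 59.236°.
sin r = sin 59.236°/1.336 = 0.64318; r = 40.029°.
D_min = 2·59.236° − 4·40.029° + 180° = 138.356°.

138.4°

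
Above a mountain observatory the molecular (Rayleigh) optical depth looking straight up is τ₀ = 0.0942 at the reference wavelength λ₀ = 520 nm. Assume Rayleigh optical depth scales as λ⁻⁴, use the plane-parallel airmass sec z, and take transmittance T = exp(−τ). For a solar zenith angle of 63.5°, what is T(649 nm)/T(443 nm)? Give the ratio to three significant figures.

Airmass: sec 63.5° = 2.2412.
τ(649 nm) = 0.0942 × (520/649)⁴ × 2.2412 = 0.0942 × 0.4121 × 2.2412 = 0.0870.
τ(443 nm) = 0.0942 × (520/443)⁴ × 2.2412 = 0.0942 × 1.8984 × 2.2412 = 0.4008.
T(649)/T(443) = exp(τ_B − τ_A) = exp(0.3138) = 1.3686.

1.37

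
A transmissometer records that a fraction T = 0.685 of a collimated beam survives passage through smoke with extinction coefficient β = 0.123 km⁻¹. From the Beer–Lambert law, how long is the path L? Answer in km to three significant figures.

Beer–Lambert: T = exp(−βL) ⇒ L = −ln(T)/β = −ln(0.685)/0.123 = 0.3783/0.123 = 3.076 km.

3.08 km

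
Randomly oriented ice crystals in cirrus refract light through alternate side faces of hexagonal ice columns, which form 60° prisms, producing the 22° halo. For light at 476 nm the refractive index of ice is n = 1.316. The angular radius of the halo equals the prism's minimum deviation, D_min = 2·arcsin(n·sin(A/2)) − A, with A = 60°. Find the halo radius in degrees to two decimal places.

n·sin(A/2) = 1.316 × sin 30° = 1.316 × 0.5000 = 0.6580.
D_min = 2·arcsin(0.6580) − 60° = 2 × 41.148° − 60° = 22.295°.

22.30°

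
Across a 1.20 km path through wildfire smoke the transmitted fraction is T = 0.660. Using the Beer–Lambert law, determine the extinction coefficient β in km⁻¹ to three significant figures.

Beer–Lambert: T = exp(−βL) ⇒ β = −ln(T)/L = −ln(0.660)/1.20 = 0.4155/1.20 = 0.3463 km⁻¹.

0.346 km⁻¹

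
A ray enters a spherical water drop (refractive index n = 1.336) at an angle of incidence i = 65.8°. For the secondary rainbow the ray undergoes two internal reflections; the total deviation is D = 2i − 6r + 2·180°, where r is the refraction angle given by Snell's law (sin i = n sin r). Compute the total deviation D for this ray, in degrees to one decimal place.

sin r = sin 65.8° / 1.336 = 0.9121/1.336 = 0.6827; r = 43.06°.
D = 2·65.8° − 6·43.06° + 2·180° = 131.60° − 258.34° + 360° = 233.26°.

233.3°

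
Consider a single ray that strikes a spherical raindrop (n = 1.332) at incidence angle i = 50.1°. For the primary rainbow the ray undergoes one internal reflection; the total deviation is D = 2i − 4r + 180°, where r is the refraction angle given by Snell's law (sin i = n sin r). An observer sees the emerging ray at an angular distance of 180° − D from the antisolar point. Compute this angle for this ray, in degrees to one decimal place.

40.5°

sin r = sin 50.1° / 1.332 = 0.7672/1.332 = 0.5759; r = 35.17°.
D = 2·50.1° − 4·35.17° + 180° = 100.20° − 140.66° + 180° = 139.54°.
Angle from antisolar point = 180° − D = 40.46°.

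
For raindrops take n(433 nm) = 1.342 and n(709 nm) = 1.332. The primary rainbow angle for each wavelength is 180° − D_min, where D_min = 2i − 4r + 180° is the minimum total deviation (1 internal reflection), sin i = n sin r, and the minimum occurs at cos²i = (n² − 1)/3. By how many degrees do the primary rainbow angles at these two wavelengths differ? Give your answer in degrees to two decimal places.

At 433 nm (n = 1.342): cos²i = 0.26699 → i = 58.888°, r = 39.641°, D_min = 139.213°, rainbow angle = 40.787°.
At 709 nm (n = 1.332): cos²i = 0.25807 → i = 59.469°, r = 40.290°, D_min = 137.776°, rainbow angle = 42.224°.
Angular width = |40.787° − 42.224°| = 1.437°.

1.44°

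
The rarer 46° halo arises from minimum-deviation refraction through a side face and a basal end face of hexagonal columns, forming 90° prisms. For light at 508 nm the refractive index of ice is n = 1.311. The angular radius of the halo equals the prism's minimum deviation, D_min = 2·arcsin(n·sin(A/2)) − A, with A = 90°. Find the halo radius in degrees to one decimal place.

n·sin(A/2) = 1.311 × sin 45° = 1.311 × 0.7071 = 0.9270.
D_min = 2·arcsin(0.9270) − 90° = 2 × 67.974° − 90° = 45.949°.

45.9°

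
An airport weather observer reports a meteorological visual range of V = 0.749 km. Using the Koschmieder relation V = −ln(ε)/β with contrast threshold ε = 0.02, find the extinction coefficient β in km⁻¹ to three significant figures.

5.22 km⁻¹

β = −ln(0.02) / V = 3.912 / 0.749 = 5.2230 km⁻¹.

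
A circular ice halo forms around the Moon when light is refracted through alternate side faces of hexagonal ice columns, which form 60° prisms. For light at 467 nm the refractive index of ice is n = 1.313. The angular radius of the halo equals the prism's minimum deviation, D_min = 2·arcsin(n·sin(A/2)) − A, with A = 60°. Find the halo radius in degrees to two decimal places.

n·sin(A/2) = 1.313 × sin 30° = 1.313 × 0.5000 = 0.6565.
D_min = 2·arcsin(0.6565) − 60° = 2 × 41.033° − 60° = 22.067°.

22.07°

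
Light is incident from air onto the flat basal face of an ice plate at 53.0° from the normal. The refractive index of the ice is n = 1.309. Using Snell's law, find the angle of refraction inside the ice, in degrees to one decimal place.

Snell: sin θ_r = sin θ_i / n = sin 53.0° / 1.309 = 0.7986 / 1.309 = 0.6101.
θ_r = arcsin(0.6101) = 37.60°.

37.6°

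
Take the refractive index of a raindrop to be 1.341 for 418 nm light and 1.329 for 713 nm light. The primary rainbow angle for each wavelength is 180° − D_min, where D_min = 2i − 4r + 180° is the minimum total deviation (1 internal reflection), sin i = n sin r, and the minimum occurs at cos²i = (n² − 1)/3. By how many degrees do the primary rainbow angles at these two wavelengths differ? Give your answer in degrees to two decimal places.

At 418 nm (n = 1.341): cos²i = 0.26609 → i = 58.946°, r = 39.705°, D_min = 139.071°, rainbow angle = 40.929°.
At 713 nm (n = 1.329): cos²i = 0.25541 → i = 59.643°, r = 40.487°, D_min = 137.337°, rainbow angle = 42.663°.
Angular width = |40.929° − 42.663°| = 1.735°.

1.73°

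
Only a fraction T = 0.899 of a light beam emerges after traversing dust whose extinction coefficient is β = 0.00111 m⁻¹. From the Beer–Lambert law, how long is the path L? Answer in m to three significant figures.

95.9 m

Beer–Lambert: T = exp(−βL) ⇒ L = −ln(T)/β = −ln(0.899)/0.00111 = 0.1065/0.00111 = 95.92 m.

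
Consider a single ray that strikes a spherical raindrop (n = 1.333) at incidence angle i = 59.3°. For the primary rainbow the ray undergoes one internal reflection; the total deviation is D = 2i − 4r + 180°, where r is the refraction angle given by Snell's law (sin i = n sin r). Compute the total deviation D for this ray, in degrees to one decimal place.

137.9°

sin r = sin 59.3° / 1.333 = 0.8599/1.333 = 0.6451; r = 40.17°.
D = 2·59.3° − 4·40.17° + 180° = 118.60° − 160.68° + 180° = 137.92°.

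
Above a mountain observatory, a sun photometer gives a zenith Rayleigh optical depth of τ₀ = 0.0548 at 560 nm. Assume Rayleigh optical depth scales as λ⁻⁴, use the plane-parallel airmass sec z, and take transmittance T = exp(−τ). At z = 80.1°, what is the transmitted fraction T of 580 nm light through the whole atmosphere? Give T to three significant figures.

sec 80.1° = 5.8164.
τ = 0.0548 × (560/580)⁴ × 5.8164 = 0.0548 × 0.8690 × 5.8164 = 0.2770.
T = exp(−0.2770) = 0.7581.

0.758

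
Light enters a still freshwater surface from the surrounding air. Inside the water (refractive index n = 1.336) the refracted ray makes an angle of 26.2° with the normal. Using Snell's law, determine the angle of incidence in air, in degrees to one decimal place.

36.1°

Snell: sin θ_i = n · sin θ_r = 1.336 × sin 26.2° = 1.336 × 0.4415 = 0.5899.
θ_i = arcsin(0.5899) = 36.15°.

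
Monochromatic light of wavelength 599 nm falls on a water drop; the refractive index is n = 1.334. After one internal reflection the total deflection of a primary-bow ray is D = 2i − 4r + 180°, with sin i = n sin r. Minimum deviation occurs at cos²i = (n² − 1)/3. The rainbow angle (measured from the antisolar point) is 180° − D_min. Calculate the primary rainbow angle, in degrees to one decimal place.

41.9°

cos²i = (1.77956 − 1)/3 = 0.25985; i = arccos(0.50976) = 59.352°.
sin r = sin 59.352°/1.334 = 0.64492; r = 40.159°.
D_min = 2·59.352° − 4·40.159° + 180° = 138.067°.
Rainbow angle = 180° − D_min = 41.933°.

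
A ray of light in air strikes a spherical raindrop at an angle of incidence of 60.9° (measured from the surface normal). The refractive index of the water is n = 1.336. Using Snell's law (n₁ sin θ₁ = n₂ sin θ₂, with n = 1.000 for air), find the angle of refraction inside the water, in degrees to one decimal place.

Snell: sin θ_r = sin θ_i / n = sin 60.9° / 1.336 = 0.8738 / 1.336 = 0.6540.
θ_r = arcsin(0.6540) = 40.85°.

40.8°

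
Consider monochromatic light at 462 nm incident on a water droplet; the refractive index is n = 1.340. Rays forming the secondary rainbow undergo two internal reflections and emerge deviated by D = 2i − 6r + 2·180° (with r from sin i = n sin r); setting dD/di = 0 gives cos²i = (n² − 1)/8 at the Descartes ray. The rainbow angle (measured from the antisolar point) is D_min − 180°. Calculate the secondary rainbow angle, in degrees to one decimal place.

cos²i = (1.79560 − 1)/8 = 0.09945; i = arccos(0.31536) = 71.618°.
sin r = sin 71.618°/1.340 = 0.70819; r = 45.088°.
D_min = 2·71.618° − 6·45.088° + 360° = 232.709°.
Rainbow angle = D_min − 180° = 52.709°.

52.7°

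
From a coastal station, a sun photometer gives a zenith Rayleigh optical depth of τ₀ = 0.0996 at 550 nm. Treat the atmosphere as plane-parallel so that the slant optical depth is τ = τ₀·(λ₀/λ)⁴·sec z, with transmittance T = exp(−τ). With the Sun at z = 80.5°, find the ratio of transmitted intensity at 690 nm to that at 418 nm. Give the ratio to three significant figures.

Airmass: sec 80.5° = 6.0589.
τ(690 nm) = 0.0996 × (550/690)⁴ × 6.0589 = 0.0996 × 0.4037 × 6.0589 = 0.2436.
τ(418 nm) = 0.0996 × (550/418)⁴ × 6.0589 = 0.0996 × 2.9974 × 6.0589 = 1.8088.
T(690)/T(418) = exp(τ_B − τ_A) = exp(1.5652) = 4.7837.

4.78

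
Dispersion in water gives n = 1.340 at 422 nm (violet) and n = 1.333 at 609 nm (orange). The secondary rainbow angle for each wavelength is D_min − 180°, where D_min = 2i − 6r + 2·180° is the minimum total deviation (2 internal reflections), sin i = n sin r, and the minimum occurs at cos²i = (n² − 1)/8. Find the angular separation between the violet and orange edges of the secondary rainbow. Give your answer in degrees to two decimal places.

At 422 nm (n = 1.340): cos²i = 0.09945 → i = 71.618°, r = 45.088°, D_min = 232.709°, rainbow angle = 52.709°.
At 609 nm (n = 1.333): cos²i = 0.09711 → i = 71.843°, r = 45.466°, D_min = 230.891°, rainbow angle = 50.891°.
Angular width = |52.709° − 50.891°| = 1.818°.

1.82°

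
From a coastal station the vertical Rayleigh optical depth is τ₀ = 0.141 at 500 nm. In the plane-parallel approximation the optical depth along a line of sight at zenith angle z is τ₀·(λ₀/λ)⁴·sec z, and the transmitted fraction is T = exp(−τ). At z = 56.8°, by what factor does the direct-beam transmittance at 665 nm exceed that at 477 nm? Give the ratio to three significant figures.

Airmass: sec 56.8° = 1.8263.
τ(665 nm) = 0.141 × (500/665)⁴ × 1.8263 = 0.141 × 0.3196 × 1.8263 = 0.0823.
τ(477 nm) = 0.141 × (500/477)⁴ × 1.8263 = 0.141 × 1.2073 × 1.8263 = 0.3109.
T(665)/T(477) = exp(τ_B − τ_A) = exp(0.2286) = 1.2568.

1.26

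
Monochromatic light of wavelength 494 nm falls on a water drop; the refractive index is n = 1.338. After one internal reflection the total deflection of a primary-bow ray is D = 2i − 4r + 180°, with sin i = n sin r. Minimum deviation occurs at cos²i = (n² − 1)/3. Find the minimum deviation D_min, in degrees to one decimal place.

cos²i = (1.79024 − 1)/3 = 0.26341; i = arccos(0.51324) = 59.120°.
sin r = sin 59.120°/1.338 = 0.64144; r = 39.899°.
D_min = 2·59.120° − 4·39.899° + 180° = 138.643°.

138.6°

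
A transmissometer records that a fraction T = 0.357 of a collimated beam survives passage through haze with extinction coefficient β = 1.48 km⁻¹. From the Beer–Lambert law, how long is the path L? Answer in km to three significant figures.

Beer–Lambert: T = exp(−βL) ⇒ L = −ln(T)/β = −ln(0.357)/1.48 = 1.0300/1.48 = 0.696 km.

0.696 km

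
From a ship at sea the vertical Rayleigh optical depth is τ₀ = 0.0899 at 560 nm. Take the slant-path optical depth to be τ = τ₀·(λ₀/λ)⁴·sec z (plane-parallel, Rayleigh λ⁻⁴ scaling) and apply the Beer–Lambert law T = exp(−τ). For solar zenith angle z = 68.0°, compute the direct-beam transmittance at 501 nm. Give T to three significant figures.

sec 68.0° = 2.6695.
τ = 0.0899 × (560/501)⁴ × 2.6695 = 0.0899 × 1.5610 × 2.6695 = 0.3746.
T = exp(−0.3746) = 0.6876.

0.688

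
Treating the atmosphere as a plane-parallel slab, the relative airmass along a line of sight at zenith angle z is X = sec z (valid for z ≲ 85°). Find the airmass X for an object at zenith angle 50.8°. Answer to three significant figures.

X = sec z = 1/cos 50.8° = 1/0.6320 = 1.5822.

1.58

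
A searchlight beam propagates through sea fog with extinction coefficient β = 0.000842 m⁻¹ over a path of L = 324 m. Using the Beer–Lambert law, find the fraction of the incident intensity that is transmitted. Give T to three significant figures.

τ = β·L = 0.000842 × 324 = 0.2728.
T = exp(−0.2728) = 0.7612.

0.761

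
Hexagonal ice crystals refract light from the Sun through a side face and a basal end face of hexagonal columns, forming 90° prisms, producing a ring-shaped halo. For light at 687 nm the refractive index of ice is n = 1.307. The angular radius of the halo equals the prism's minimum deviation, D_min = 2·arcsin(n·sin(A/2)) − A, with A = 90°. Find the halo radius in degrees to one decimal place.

45.1°

n·sin(A/2) = 1.307 × sin 45° = 1.307 × 0.7071 = 0.9242.
D_min = 2·arcsin(0.9242) − 90° = 2 × 67.546° − 90° = 45.093°.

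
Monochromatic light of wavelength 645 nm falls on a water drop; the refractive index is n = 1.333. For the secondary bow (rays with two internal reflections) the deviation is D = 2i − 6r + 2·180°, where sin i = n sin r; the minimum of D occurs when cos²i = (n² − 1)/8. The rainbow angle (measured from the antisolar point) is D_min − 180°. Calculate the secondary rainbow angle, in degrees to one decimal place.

cos²i = (1.77689 − 1)/8 = 0.09711; i = arccos(0.31163) = 71.843°.
sin r = sin 71.843°/1.333 = 0.71283; r = 45.466°.
D_min = 2·71.843° − 6·45.466° + 360° = 230.891°.
Rainbow angle = D_min − 180° = 50.891°.

50.9°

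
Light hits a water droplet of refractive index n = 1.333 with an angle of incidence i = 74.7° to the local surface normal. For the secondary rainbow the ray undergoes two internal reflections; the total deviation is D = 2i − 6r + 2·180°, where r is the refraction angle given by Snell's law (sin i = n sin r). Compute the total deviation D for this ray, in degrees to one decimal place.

231.3°

sin r = sin 74.7° / 1.333 = 0.9646/1.333 = 0.7236; r = 46.35°.
D = 2·74.7° − 6·46.35° + 2·180° = 149.40° − 278.11° + 360° = 231.29°.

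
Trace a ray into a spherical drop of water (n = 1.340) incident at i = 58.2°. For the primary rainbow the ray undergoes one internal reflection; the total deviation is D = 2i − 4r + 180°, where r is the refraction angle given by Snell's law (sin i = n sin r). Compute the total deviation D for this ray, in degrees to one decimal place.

138.9°

sin r = sin 58.2° / 1.340 = 0.8499/1.340 = 0.6342; r = 39.36°.
D = 2·58.2° − 4·39.36° + 180° = 116.40° − 157.46° + 180° = 138.94°.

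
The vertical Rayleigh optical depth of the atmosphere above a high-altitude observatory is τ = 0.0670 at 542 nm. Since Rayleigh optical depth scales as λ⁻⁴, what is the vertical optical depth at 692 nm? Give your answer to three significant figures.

τ(692 nm) = τ(542 nm) × (542/692)⁴ = 0.0670 × (0.7832)⁴ = 0.0670 × 0.3763 = 0.0252.

0.0252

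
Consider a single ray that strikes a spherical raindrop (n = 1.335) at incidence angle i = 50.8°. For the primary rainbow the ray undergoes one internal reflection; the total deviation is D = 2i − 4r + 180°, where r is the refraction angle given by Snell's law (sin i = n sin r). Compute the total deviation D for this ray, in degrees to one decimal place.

139.7°

sin r = sin 50.8° / 1.335 = 0.7749/1.335 = 0.5805; r = 35.48°.
D = 2·50.8° − 4·35.48° + 180° = 101.60° − 141.94° + 180° = 139.66°.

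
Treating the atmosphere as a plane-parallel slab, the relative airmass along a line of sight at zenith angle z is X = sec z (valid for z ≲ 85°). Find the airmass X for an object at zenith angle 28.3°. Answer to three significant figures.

1.14

X = sec z = 1/cos 28.3° = 1/0.8805 = 1.1357.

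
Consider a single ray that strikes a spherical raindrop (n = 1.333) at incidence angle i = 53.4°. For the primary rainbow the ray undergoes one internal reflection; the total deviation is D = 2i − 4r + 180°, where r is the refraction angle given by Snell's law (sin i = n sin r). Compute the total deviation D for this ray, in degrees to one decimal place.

138.7°

sin r = sin 53.4° / 1.333 = 0.8028/1.333 = 0.6023; r = 37.03°.
D = 2·53.4° − 4·37.03° + 180° = 106.80° − 148.13° + 180° = 138.67°.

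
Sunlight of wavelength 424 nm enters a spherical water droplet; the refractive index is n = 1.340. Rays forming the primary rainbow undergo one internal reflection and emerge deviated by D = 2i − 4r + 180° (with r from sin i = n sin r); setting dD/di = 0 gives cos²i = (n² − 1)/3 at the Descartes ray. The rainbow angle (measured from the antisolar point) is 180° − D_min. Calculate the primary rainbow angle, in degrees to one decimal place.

cos²i = (1.79560 − 1)/3 = 0.26520; i = arccos(0.51498) = 59.004°.
sin r = sin 59.004°/1.340 = 0.63971; r = 39.770°.
D_min = 2·59.004° − 4·39.770° + 180° = 138.929°.
Rainbow angle = 180° − D_min = 41.071°.

41.1°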